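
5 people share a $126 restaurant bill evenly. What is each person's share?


Total bill: $126
Number of people: 5
Each pays: $126 / 5 = $25.20

$25.20


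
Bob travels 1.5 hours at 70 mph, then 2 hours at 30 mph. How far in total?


Leg 1 distance:
70 x 1.5 = 105 miles
Leg 2 distance:
30 x 2 = 60 miles
Total distance:
105 + 60 = 165 miles

165 miles


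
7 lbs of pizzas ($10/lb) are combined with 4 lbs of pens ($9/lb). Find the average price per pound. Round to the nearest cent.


Cost of pizzas:
7 x $10 = $70
Cost of pens:
4 x $9 = $36
Total cost: $70 + $36 = $106
Total weight: 11 lbs
Average: $106 / 11 = $9.6363... ≈ $9.64/lb

$9.64/lb


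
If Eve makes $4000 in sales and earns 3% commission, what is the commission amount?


Convert rate to decimal:
3% = 0.03
Multiply by sales:
$4000 x 0.03 = $120

$120


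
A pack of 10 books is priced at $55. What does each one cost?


Total cost: $55
Number of items: 10
Unit price: $55 / 10 = $5.50

$5.50


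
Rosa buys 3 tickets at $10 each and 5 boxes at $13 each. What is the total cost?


Cost of tickets:
3 x $10 = $30
Cost of boxes:
5 x $13 = $65
Add both:
$30 + $65 = $95

$95


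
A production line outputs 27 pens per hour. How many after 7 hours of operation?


Production rate: 27 pens per hour
Time: 7 hours
Total: 27 x 7 = 189 pens

189 pens


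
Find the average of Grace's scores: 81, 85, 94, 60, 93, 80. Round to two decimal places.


Add the scores:
81 + 85 + 94 + 60 + 93 + 80 = 493
Divide by the number of tests:
493 / 6 = 82.1666... ≈ 82.17

82.17


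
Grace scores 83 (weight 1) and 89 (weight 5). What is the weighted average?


Weighted sum:
1 x 83 + 5 x 89 = 528
Total weight:
1 + 5 = 6
Weighted average:
528 / 6 = 88

88


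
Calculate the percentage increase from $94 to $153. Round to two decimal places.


Find the absolute change:
|153 - 94| = 59
Divide by original and multiply by 100:
59 / 94 x 100 = 62.7659...% ≈ 62.77%

62.77%


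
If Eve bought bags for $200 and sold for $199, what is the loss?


Selling price = $199
Cost price = $200
Loss = cost price - selling price:
Loss = $200 - $199 = $1

$1


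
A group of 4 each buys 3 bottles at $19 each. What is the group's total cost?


Cost per person:
3 x $19 = $57
Group total:
4 x $57 = $228

$228


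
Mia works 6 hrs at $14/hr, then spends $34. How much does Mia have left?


Calculate earnings:
6 x $14 = $84
Subtract spending:
$84 - $34 = $50

$50


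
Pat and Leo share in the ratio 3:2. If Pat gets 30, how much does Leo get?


Find the multiplier:
30 / 3 = 10
Apply to Leo's share:
2 x 10 = 20

20


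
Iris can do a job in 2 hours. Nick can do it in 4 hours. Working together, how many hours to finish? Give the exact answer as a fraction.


Iris's rate: 1/2 of the job per hour
Nick's rate: 1/4 of the job per hour
Combined rate: 1/2 + 1/4 = 3/4 per hour
Time = 1 / (3/4) = 4/3 hours (≈ 1.33 hours)

4/3 hours


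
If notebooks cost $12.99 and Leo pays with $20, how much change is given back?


Start with the amount paid:
$20
Subtract the price:
$20 - $12.99 = $7.01

$7.01


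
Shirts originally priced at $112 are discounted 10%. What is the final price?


Calculate the discount amount:
10% of $112 = $11.20
Subtract from original:
$112 - $11.20 = $100.80

$100.80


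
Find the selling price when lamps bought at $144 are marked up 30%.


Calculate the markup amount:
30% of $144 = $43.20
Add to cost:
$144 + $43.20 = $187.20

$187.20


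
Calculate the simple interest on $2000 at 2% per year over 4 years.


Use the formula I = P x R x T / 100
P x R x T = 2000 x 2 x 4 = 16000
I = 16000 / 100 = $160

$160


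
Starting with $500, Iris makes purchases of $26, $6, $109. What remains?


Add up expenses:
$26 + $6 + $109 = $141
Subtract from budget:
$500 - $141 = $359

$359


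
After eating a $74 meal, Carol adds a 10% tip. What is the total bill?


Calculate the tip:
10% of $74 = $7.40
Add tip to meal cost:
$74 + $7.40 = $81.40

$81.40


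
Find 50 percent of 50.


Convert percentage to decimal:
50% = 0.5
Multiply:
50 x 0.5 = 25

25


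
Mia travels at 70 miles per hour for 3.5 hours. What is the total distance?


Use the formula: distance = speed x time
Speed = 70 mph, Time = 3.5 hours
70 x 3.5 = 245 miles

245 miles


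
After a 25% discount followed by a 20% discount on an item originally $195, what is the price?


First discount:
25% of $195 = $48.75
Price after first discount:
$195 - $48.75 = $146.25
Second discount:
20% of $146.25 = $29.25
Final price:
$146.25 - $29.25 = $117

$117


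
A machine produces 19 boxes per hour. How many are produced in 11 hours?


Production rate: 19 boxes per hour
Time: 11 hours
Total: 19 x 11 = 209 boxes

209 boxes


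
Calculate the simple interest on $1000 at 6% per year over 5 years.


Use the formula I = P x R x T / 100
P x R x T = 1000 x 6 x 5 = 30000
I = 30000 / 100 = $300

$300


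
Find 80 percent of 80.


Convert percentage to decimal:
80% = 0.8
Multiply:
80 x 0.8 = 64

64


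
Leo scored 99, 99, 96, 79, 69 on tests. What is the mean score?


Add the scores:
99 + 99 + 96 + 79 + 69 = 442
Divide by the number of tests:
442 / 5 = 88.4

88.4


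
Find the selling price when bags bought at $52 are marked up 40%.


Calculate the markup amount:
40% of $52 = $20.80
Add to cost:
$52 + $20.80 = $72.80

$72.80


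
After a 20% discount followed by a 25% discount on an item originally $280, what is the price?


First discount:
20% of $280 = $56
Price after first discount:
$280 - $56 = $224
Second discount:
25% of $224 = $56
Final price:
$224 - $56 = $168

$168


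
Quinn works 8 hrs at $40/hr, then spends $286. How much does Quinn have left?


Calculate earnings:
8 x $40 = $320
Subtract spending:
$320 - $286 = $34

$34


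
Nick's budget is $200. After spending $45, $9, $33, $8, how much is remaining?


Add up expenses:
$45 + $9 + $33 + $8 = $95
Subtract from budget:
$200 - $95 = $105

$105


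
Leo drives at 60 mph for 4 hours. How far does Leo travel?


Use the formula: distance = speed x time
Speed = 60 mph, Time = 4 hours
60 x 4 = 240 miles

240 miles


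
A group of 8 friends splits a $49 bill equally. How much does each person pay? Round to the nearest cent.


Total bill: $49
Number of people: 8
Each pays: $49 / 8 = $6.125 ≈ $6.13

$6.13


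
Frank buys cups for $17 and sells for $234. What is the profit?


Selling price = $234
Cost price = $17
Profit = selling price - cost price:
Profit = $234 - $17 = $217

$217


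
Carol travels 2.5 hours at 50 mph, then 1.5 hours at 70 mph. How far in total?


Leg 1 distance:
50 x 2.5 = 125 miles
Leg 2 distance:
70 x 1.5 = 105 miles
Total distance:
125 + 105 = 230 miles

230 miles


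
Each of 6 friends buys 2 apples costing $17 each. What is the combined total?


Cost per person:
2 x $17 = $34
Group total:
6 x $34 = $204

$204


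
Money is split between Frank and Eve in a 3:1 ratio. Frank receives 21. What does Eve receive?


Find the multiplier:
21 / 3 = 7
Apply to Eve's share:
1 x 7 = 7

7


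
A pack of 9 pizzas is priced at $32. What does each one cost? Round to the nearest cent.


Total cost: $32
Number of items: 9
Unit price: $32 / 9 = $3.5555... ≈ $3.56

$3.56


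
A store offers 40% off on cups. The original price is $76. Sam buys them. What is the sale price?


Calculate the discount amount:
40% of $76 = $30.40
Subtract from original:
$76 - $30.40 = $45.60

$45.60


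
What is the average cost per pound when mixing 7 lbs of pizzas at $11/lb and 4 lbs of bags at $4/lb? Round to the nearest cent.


Cost of pizzas:
7 x $11 = $77
Cost of bags:
4 x $4 = $16
Total cost: $77 + $16 = $93
Total weight: 11 lbs
Average: $93 / 11 = $8.4545... ≈ $8.45/lb

$8.45/lb


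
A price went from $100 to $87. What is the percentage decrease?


Find the absolute change:
|87 - 100| = 13
Divide by original and multiply by 100:
13 / 100 x 100 = 13%

13%


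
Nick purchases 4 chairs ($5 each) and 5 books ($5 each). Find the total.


Cost of chairs:
4 x $5 = $20
Cost of books:
5 x $5 = $25
Add both:
$20 + $25 = $45

$45


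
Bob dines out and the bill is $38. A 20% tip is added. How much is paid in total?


Calculate the tip:
20% of $38 = $7.60
Add tip to meal cost:
$38 + $7.60 = $45.60

$45.60


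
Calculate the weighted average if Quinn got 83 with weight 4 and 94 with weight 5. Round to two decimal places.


Weighted sum:
4 x 83 + 5 x 94 = 802
Total weight:
4 + 5 = 9
Weighted average:
802 / 9 = 89.1111... ≈ 89.11

89.11


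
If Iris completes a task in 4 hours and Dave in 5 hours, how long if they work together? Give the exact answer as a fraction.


Iris's rate: 1/4 of the job per hour
Dave's rate: 1/5 of the job per hour
Combined rate: 1/4 + 1/5 = 9/20 per hour
Time = 1 / (9/20) = 20/9 hours (≈ 2.22 hours)

20/9 hours


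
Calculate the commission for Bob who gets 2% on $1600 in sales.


Convert rate to decimal:
2% = 0.02
Multiply by sales:
$1600 x 0.02 = $32

$32


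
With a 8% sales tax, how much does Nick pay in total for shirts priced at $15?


Calculate the tax:
8% of $15 = $1.20
Add tax to price:
$15 + $1.20 = $16.20

$16.20


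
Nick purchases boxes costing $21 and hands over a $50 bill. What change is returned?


Start with the amount paid:
$50
Subtract the price:
$50 - $21 = $29

$29


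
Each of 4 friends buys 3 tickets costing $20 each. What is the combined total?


Cost per person:
3 x $20 = $60
Group total:
4 x $60 = $240

$240


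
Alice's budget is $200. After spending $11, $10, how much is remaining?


Add up expenses:
$11 + $10 = $21
Subtract from budget:
$200 - $21 = $179

$179


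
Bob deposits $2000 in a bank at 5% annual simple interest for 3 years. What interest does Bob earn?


Use the formula I = P x R x T / 100
P x R x T = 2000 x 5 x 3 = 30000
I = 30000 / 100 = $300

$300


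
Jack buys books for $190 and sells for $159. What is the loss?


Selling price = $159
Cost price = $190
Loss = cost price - selling price:
Loss = $190 - $159 = $31

$31


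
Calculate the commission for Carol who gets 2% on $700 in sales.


Convert rate to decimal:
2% = 0.02
Multiply by sales:
$700 x 0.02 = $14

$14


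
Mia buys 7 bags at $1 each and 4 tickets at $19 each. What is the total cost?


Cost of bags:
7 x $1 = $7
Cost of tickets:
4 x $19 = $76
Add both:
$7 + $76 = $83

$83


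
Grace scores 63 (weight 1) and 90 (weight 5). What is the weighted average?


Weighted sum:
1 x 63 + 5 x 90 = 513
Total weight:
1 + 5 = 6
Weighted average:
513 / 6 = 85.5

85.5


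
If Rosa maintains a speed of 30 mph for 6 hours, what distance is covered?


Use the formula: distance = speed x time
Speed = 30 mph, Time = 6 hours
30 x 6 = 180 miles

180 miles


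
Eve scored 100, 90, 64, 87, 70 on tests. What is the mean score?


Add the scores:
100 + 90 + 64 + 87 + 70 = 411
Divide by the number of tests:
411 / 5 = 82.2

82.2


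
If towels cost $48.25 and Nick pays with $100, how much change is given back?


Start with the amount paid:
$100
Subtract the price:
$100 - $48.25 = $51.75

$51.75


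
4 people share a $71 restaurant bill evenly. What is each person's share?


Total bill: $71
Number of people: 4
Each pays: $71 / 4 = $17.75

$17.75


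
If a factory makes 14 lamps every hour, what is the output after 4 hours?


Production rate: 14 lamps per hour
Time: 4 hours
Total: 14 x 4 = 56 lamps

56 lamps


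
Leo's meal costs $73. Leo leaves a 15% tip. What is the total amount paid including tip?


Calculate the tip:
15% of $73 = $10.95
Add tip to meal cost:
$73 + $10.95 = $83.95

$83.95


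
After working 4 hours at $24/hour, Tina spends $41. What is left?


Calculate earnings:
4 x $24 = $96
Subtract spending:
$96 - $41 = $55

$55


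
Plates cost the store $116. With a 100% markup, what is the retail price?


Calculate the markup amount:
100% of $116 = $116
Add to cost:
$116 + $116 = $232

$232


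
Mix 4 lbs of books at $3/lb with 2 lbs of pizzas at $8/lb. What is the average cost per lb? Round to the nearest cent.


Cost of books:
4 x $3 = $12
Cost of pizzas:
2 x $8 = $16
Total cost: $12 + $16 = $28
Total weight: 6 lbs
Average: $28 / 6 = $4.6666... ≈ $4.67/lb

$4.67/lb


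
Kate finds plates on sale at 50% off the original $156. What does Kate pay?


Calculate the discount amount:
50% of $156 = $78
Subtract from original:
$156 - $78 = $78

$78


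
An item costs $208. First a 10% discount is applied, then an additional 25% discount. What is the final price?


First discount:
10% of $208 = $20.80
Price after first discount:
$208 - $20.80 = $187.20
Second discount:
25% of $187.20 = $46.80
Final price:
$187.20 - $46.80 = $140.40

$140.40


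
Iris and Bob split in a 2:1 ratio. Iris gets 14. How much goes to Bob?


Find the multiplier:
14 / 2 = 7
Apply to Bob's share:
1 x 7 = 7

7


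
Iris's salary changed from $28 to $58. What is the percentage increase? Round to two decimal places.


Find the absolute change:
|58 - 28| = 30
Divide by original and multiply by 100:
30 / 28 x 100 = 107.1428...% ≈ 107.14%

107.14%


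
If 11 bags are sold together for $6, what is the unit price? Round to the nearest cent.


Total cost: $6
Number of items: 11
Unit price: $6 / 11 = $0.5454... ≈ $0.55

$0.55


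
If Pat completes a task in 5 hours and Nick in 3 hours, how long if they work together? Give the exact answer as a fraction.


Pat's rate: 1/5 of the job per hour
Nick's rate: 1/3 of the job per hour
Combined rate: 1/5 + 1/3 = 8/15 per hour
Time = 1 / (8/15) = 15/8 hours (≈ 1.88 hours)

15/8 hours


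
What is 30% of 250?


Convert percentage to decimal:
30% = 0.3
Multiply:
250 x 0.3 = 75

75


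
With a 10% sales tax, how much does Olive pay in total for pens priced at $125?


Calculate the tax:
10% of $125 = $12.50
Add tax to price:
$125 + $12.50 = $137.50

$137.50


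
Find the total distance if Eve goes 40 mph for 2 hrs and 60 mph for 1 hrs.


Leg 1 distance:
40 x 2 = 80 miles
Leg 2 distance:
60 x 1 = 60 miles
Total distance:
80 + 60 = 140 miles

140 miles


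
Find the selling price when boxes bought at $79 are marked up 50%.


Calculate the markup amount:
50% of $79 = $39.50
Add to cost:
$79 + $39.50 = $118.50

$118.50


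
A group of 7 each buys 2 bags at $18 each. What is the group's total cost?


Cost per person:
2 x $18 = $36
Group total:
7 x $36 = $252

$252


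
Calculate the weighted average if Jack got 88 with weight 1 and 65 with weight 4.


Weighted sum:
1 x 88 + 4 x 65 = 348
Total weight:
1 + 4 = 5
Weighted average:
348 / 5 = 69.6

69.6


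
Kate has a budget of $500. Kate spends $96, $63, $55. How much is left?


Add up expenses:
$96 + $63 + $55 = $214
Subtract from budget:
$500 - $214 = $286

$286


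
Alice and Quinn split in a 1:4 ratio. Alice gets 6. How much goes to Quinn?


Find the multiplier:
6 / 1 = 6
Apply to Quinn's share:
4 x 6 = 24

24


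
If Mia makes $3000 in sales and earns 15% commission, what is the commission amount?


Convert rate to decimal:
15% = 0.15
Multiply by sales:
$3000 x 0.15 = $450

$450


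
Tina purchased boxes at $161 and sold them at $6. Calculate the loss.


Selling price = $6
Cost price = $161
Loss = cost price - selling price:
Loss = $161 - $6 = $155

$155


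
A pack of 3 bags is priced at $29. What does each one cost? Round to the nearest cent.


Total cost: $29
Number of items: 3
Unit price: $29 / 3 = $9.6666... ≈ $9.67

$9.67


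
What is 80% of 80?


Convert percentage to decimal:
80% = 0.8
Multiply:
80 x 0.8 = 64

64


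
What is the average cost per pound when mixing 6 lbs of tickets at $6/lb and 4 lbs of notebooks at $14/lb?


Cost of tickets:
6 x $6 = $36
Cost of notebooks:
4 x $14 = $56
Total cost: $36 + $56 = $92
Total weight: 10 lbs
Average: $92 / 10 = $9.20/lb

$9.20/lb


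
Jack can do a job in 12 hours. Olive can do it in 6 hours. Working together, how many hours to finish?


Jack's rate: 1/12 of the job per hour
Olive's rate: 1/6 of the job per hour
Combined rate: 1/12 + 1/6 = 1/4 per hour
Time = 1 / (1/4) = 4 hours

4 hours


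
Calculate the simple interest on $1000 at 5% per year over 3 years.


Use the formula I = P x R x T / 100
P x R x T = 1000 x 5 x 3 = 15000
I = 15000 / 100 = $150

$150


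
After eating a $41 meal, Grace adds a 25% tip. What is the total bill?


Calculate the tip:
25% of $41 = $10.25
Add tip to meal cost:
$41 + $10.25 = $51.25

$51.25


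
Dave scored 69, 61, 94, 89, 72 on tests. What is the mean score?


Add the scores:
69 + 61 + 94 + 89 + 72 = 385
Divide by the number of tests:
385 / 5 = 77

77


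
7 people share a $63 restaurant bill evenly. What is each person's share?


Total bill: $63
Number of people: 7
Each pays: $63 / 7 = $9

$9


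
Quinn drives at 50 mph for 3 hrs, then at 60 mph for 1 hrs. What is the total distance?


Leg 1 distance:
50 x 3 = 150 miles
Leg 2 distance:
60 x 1 = 60 miles
Total distance:
150 + 60 = 210 miles

210 miles


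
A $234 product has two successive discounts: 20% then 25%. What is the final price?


First discount:
20% of $234 = $46.80
Price after first discount:
$234 - $46.80 = $187.20
Second discount:
25% of $187.20 = $46.80
Final price:
$187.20 - $46.80 = $140.40

$140.40


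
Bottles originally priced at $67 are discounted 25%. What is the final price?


Calculate the discount amount:
25% of $67 = $16.75
Subtract from original:
$67 - $16.75 = $50.25

$50.25


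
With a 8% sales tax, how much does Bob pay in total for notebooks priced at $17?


Calculate the tax:
8% of $17 = $1.36
Add tax to price:
$17 + $1.36 = $18.36

$18.36


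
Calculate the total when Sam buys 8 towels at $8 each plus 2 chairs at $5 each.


Cost of towels:
8 x $8 = $64
Cost of chairs:
2 x $5 = $10
Add both:
$64 + $10 = $74

$74


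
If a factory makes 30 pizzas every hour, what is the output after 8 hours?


Production rate: 30 pizzas per hour
Time: 8 hours
Total: 30 x 8 = 240 pizzas

240 pizzas


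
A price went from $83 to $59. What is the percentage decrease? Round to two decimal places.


Find the absolute change:
|59 - 83| = 24
Divide by original and multiply by 100:
24 / 83 x 100 = 28.9156...% ≈ 28.92%

28.92%


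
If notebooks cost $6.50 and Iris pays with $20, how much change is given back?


Start with the amount paid:
$20
Subtract the price:
$20 - $6.50 = $13.50

$13.50


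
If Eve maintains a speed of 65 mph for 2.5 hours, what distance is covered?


Use the formula: distance = speed x time
Speed = 65 mph, Time = 2.5 hours
65 x 2.5 = 162.5 miles

162.5 miles


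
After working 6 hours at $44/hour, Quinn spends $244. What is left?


Calculate earnings:
6 x $44 = $264
Subtract spending:
$264 - $244 = $20

$20


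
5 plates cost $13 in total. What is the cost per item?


Total cost: $13
Number of items: 5
Unit price: $13 / 5 = $2.60

$2.60


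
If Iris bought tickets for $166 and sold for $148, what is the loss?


Selling price = $148
Cost price = $166
Loss = cost price - selling price:
Loss = $166 - $148 = $18

$18


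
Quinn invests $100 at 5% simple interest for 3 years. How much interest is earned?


Use the formula I = P x R x T / 100
P x R x T = 100 x 5 x 3 = 1500
I = 1500 / 100 = $15

$15


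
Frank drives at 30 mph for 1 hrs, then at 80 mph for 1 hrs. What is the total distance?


Leg 1 distance:
30 x 1 = 30 miles
Leg 2 distance:
80 x 1 = 80 miles
Total distance:
30 + 80 = 110 miles

110 miles


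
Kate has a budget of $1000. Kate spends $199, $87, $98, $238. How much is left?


Add up expenses:
$199 + $87 + $98 + $238 = $622
Subtract from budget:
$1000 - $622 = $378

$378


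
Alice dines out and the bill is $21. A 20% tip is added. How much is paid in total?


Calculate the tip:
20% of $21 = $4.20
Add tip to meal cost:
$21 + $4.20 = $25.20

$25.20


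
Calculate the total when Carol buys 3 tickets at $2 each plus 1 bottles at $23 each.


Cost of tickets:
3 x $2 = $6
Cost of bottles:
1 x $23 = $23
Add both:
$6 + $23 = $29

$29


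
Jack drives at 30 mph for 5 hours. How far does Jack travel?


Use the formula: distance = speed x time
Speed = 30 mph, Time = 5 hours
30 x 5 = 150 miles

150 miles


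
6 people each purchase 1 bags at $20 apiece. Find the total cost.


Cost per person:
1 x $20 = $20
Group total:
6 x $20 = $120

$120


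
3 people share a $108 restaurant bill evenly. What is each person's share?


Total bill: $108
Number of people: 3
Each pays: $108 / 3 = $36

$36


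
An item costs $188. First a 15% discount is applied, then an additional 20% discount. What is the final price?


First discount:
15% of $188 = $28.20
Price after first discount:
$188 - $28.20 = $159.80
Second discount:
20% of $159.80 = $31.96
Final price:
$159.80 - $31.96 = $127.84

$127.84


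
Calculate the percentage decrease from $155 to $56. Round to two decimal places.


Find the absolute change:
|56 - 155| = 99
Divide by original and multiply by 100:
99 / 155 x 100 = 63.8709...% ≈ 63.87%

63.87%


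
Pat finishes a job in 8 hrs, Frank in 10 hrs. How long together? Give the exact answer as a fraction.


Pat's rate: 1/8 of the job per hour
Frank's rate: 1/10 of the job per hour
Combined rate: 1/8 + 1/10 = 9/40 per hour
Time = 1 / (9/40) = 40/9 hours (≈ 4.44 hours)

40/9 hours


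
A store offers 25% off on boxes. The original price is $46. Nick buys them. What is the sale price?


Calculate the discount amount:
25% of $46 = $11.50
Subtract from original:
$46 - $11.50 = $34.50

$34.50


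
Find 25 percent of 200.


Convert percentage to decimal:
25% = 0.25
Multiply:
200 x 0.25 = 50

50


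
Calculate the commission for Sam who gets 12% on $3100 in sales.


Convert rate to decimal:
12% = 0.12
Multiply by sales:
$3100 x 0.12 = $372

$372


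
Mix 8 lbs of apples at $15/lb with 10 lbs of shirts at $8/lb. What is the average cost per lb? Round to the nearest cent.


Cost of apples:
8 x $15 = $120
Cost of shirts:
10 x $8 = $80
Total cost: $120 + $80 = $200
Total weight: 18 lbs
Average: $200 / 18 = $11.1111... ≈ $11.11/lb

$11.11/lb


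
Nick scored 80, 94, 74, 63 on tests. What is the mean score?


Add the scores:
80 + 94 + 74 + 63 = 311
Divide by the number of tests:
311 / 4 = 77.75

77.75


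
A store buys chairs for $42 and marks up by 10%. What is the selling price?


Calculate the markup amount:
10% of $42 = $4.20
Add to cost:
$42 + $4.20 = $46.20

$46.20


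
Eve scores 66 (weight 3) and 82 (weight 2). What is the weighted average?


Weighted sum:
3 x 66 + 2 x 82 = 362
Total weight:
3 + 2 = 5
Weighted average:
362 / 5 = 72.4

72.4


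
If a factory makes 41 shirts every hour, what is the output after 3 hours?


Production rate: 41 shirts per hour
Time: 3 hours
Total: 41 x 3 = 123 shirts

123 shirts


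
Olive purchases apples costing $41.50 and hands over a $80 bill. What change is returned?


Start with the amount paid:
$80
Subtract the price:
$80 - $41.50 = $38.50

$38.50


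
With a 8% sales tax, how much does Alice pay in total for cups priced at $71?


Calculate the tax:
8% of $71 = $5.68
Add tax to price:
$71 + $5.68 = $76.68

$76.68


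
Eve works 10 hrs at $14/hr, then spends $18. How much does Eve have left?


Calculate earnings:
10 x $14 = $140
Subtract spending:
$140 - $18 = $122

$122


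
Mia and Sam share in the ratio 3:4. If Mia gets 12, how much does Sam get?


Find the multiplier:
12 / 3 = 4
Apply to Sam's share:
4 x 4 = 16

16


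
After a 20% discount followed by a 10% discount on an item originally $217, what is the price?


First discount:
20% of $217 = $43.40
Price after first discount:
$217 - $43.40 = $173.60
Second discount:
10% of $173.60 = $17.36
Final price:
$173.60 - $17.36 = $156.24

$156.24


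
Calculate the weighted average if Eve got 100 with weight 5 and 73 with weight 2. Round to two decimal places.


Weighted sum:
5 x 100 + 2 x 73 = 646
Total weight:
5 + 2 = 7
Weighted average:
646 / 7 = 92.2857... ≈ 92.29

92.29


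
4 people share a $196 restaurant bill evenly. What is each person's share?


Total bill: $196
Number of people: 4
Each pays: $196 / 4 = $49

$49


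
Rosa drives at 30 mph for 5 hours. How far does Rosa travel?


Use the formula: distance = speed x time
Speed = 30 mph, Time = 5 hours
30 x 5 = 150 miles

150 miles


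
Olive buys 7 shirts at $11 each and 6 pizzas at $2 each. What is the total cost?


Cost of shirts:
7 x $11 = $77
Cost of pizzas:
6 x $2 = $12
Add both:
$77 + $12 = $89

$89


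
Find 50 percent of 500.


Convert percentage to decimal:
50% = 0.5
Multiply:
500 x 0.5 = 250

250


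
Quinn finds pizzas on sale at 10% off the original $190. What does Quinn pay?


Calculate the discount amount:
10% of $190 = $19
Subtract from original:
$190 - $19 = $171

$171


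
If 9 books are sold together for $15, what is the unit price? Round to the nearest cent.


Total cost: $15
Number of items: 9
Unit price: $15 / 9 = $1.6666... ≈ $1.67

$1.67


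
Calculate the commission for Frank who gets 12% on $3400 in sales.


Convert rate to decimal:
12% = 0.12
Multiply by sales:
$3400 x 0.12 = $408

$408


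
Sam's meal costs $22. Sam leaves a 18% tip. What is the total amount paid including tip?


Calculate the tip:
18% of $22 = $3.96
Add tip to meal cost:
$22 + $3.96 = $25.96

$25.96


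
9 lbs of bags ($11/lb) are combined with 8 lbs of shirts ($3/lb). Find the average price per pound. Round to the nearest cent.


Cost of bags:
9 x $11 = $99
Cost of shirts:
8 x $3 = $24
Total cost: $99 + $24 = $123
Total weight: 17 lbs
Average: $123 / 17 = $7.2352... ≈ $7.24/lb

$7.24/lb


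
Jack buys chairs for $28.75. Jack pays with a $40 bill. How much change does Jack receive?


Start with the amount paid:
$40
Subtract the price:
$40 - $28.75 = $11.25

$11.25


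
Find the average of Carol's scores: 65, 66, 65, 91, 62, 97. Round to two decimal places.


Add the scores:
65 + 66 + 65 + 91 + 62 + 97 = 446
Divide by the number of tests:
446 / 6 = 74.3333... ≈ 74.33

74.33


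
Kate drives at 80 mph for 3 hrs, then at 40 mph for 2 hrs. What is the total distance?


Leg 1 distance:
80 x 3 = 240 miles
Leg 2 distance:
40 x 2 = 80 miles
Total distance:
240 + 80 = 320 miles

320 miles


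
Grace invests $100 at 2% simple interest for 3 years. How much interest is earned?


Use the formula I = P x R x T / 100
P x R x T = 100 x 2 x 3 = 600
I = 600 / 100 = $6

$6


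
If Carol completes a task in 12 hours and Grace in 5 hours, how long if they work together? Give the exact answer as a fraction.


Carol's rate: 1/12 of the job per hour
Grace's rate: 1/5 of the job per hour
Combined rate: 1/12 + 1/5 = 17/60 per hour
Time = 1 / (17/60) = 60/17 hours (≈ 3.53 hours)

60/17 hours


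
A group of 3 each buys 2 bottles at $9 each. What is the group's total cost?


Cost per person:
2 x $9 = $18
Group total:
3 x $18 = $54

$54


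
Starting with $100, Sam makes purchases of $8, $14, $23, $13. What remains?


Add up expenses:
$8 + $14 + $23 + $13 = $58
Subtract from budget:
$100 - $58 = $42

$42


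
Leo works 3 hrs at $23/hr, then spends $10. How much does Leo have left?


Calculate earnings:
3 x $23 = $69
Subtract spending:
$69 - $10 = $59

$59


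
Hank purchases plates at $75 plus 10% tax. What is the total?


Calculate the tax:
10% of $75 = $7.50
Add tax to price:
$75 + $7.50 = $82.50

$82.50


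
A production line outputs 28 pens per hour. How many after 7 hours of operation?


Production rate: 28 pens per hour
Time: 7 hours
Total: 28 x 7 = 196 pens

196 pens


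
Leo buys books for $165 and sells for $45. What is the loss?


Selling price = $45
Cost price = $165
Loss = cost price - selling price:
Loss = $165 - $45 = $120

$120


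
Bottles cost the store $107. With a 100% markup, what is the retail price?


Calculate the markup amount:
100% of $107 = $107
Add to cost:
$107 + $107 = $214

$214


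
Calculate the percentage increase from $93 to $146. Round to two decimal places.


Find the absolute change:
|146 - 93| = 53
Divide by original and multiply by 100:
53 / 93 x 100 = 56.9892...% ≈ 56.99%

56.99%


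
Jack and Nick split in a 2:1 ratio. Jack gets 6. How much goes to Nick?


Find the multiplier:
6 / 2 = 3
Apply to Nick's share:
1 x 3 = 3

3


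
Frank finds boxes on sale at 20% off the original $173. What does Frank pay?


Calculate the discount amount:
20% of $173 = $34.60
Subtract from original:
$173 - $34.60 = $138.40

$138.40


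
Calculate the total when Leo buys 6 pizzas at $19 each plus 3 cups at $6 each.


Cost of pizzas:
6 x $19 = $114
Cost of cups:
3 x $6 = $18
Add both:
$114 + $18 = $132

$132


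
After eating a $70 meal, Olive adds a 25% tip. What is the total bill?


Calculate the tip:
25% of $70 = $17.50
Add tip to meal cost:
$70 + $17.50 = $87.50

$87.50


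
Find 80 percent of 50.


Convert percentage to decimal:
80% = 0.8
Multiply:
50 x 0.8 = 40

40


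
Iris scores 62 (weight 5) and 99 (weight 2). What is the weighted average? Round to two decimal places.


Weighted sum:
5 x 62 + 2 x 99 = 508
Total weight:
5 + 2 = 7
Weighted average:
508 / 7 = 72.5714... ≈ 72.57

72.57


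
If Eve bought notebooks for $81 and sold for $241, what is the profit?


Selling price = $241
Cost price = $81
Profit = selling price - cost price:
Profit = $241 - $81 = $160

$160


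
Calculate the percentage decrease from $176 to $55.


Find the absolute change:
|55 - 176| = 121
Divide by original and multiply by 100:
121 / 176 x 100 = 68.75%

68.75%


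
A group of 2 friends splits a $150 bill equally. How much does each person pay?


Total bill: $150
Number of people: 2
Each pays: $150 / 2 = $75

$75


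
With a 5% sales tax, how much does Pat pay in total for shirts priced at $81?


Calculate the tax:
5% of $81 = $4.05
Add tax to price:
$81 + $4.05 = $85.05

$85.05


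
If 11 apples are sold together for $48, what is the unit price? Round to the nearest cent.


Total cost: $48
Number of items: 11
Unit price: $48 / 11 = $4.3636... ≈ $4.36

$4.36


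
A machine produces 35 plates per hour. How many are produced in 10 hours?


Production rate: 35 plates per hour
Time: 10 hours
Total: 35 x 10 = 350 plates

350 plates


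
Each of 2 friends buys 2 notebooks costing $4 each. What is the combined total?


Cost per person:
2 x $4 = $8
Group total:
2 x $8 = $16

$16


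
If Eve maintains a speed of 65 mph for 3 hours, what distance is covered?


Use the formula: distance = speed x time
Speed = 65 mph, Time = 3 hours
65 x 3 = 195 miles

195 miles


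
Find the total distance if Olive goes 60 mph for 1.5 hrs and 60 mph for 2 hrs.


Leg 1 distance:
60 x 1.5 = 90 miles
Leg 2 distance:
60 x 2 = 120 miles
Total distance:
90 + 120 = 210 miles

210 miles


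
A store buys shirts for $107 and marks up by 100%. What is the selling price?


Calculate the markup amount:
100% of $107 = $107
Add to cost:
$107 + $107 = $214

$214


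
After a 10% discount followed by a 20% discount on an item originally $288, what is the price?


First discount:
10% of $288 = $28.80
Price after first discount:
$288 - $28.80 = $259.20
Second discount:
20% of $259.20 = $51.84
Final price:
$259.20 - $51.84 = $207.36

$207.36


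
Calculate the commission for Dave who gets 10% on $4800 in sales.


Convert rate to decimal:
10% = 0.1
Multiply by sales:
$4800 x 0.1 = $480

$480


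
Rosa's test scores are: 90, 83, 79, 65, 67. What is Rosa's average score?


Add the scores:
90 + 83 + 79 + 65 + 67 = 384
Divide by the number of tests:
384 / 5 = 76.8

76.8


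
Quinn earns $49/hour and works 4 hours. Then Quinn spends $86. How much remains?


Calculate earnings:
4 x $49 = $196
Subtract spending:
$196 - $86 = $110

$110


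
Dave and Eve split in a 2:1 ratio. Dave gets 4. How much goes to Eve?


Find the multiplier:
4 / 2 = 2
Apply to Eve's share:
1 x 2 = 2

2


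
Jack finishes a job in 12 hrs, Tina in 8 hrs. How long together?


Jack's rate: 1/12 of the job per hour
Tina's rate: 1/8 of the job per hour
Combined rate: 1/12 + 1/8 = 5/24 per hour
Time = 1 / (5/24) = 24/5 = 4.8 hours

4.8 hours


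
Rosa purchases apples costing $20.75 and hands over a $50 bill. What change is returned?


Start with the amount paid:
$50
Subtract the price:
$50 - $20.75 = $29.25

$29.25


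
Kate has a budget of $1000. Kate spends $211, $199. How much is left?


Add up expenses:
$211 + $199 = $410
Subtract from budget:
$1000 - $410 = $590

$590


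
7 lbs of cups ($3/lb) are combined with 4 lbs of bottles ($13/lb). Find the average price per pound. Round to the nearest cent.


Cost of cups:
7 x $3 = $21
Cost of bottles:
4 x $13 = $52
Total cost: $21 + $52 = $73
Total weight: 11 lbs
Average: $73 / 11 = $6.6363... ≈ $6.64/lb

$6.64/lb


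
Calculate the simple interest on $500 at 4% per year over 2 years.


Use the formula I = P x R x T / 100
P x R x T = 500 x 4 x 2 = 4000
I = 4000 / 100 = $40

$40


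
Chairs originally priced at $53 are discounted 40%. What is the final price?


Calculate the discount amount:
40% of $53 = $21.20
Subtract from original:
$53 - $21.20 = $31.80

$31.80


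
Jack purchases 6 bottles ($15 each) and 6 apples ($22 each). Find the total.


Cost of bottles:
6 x $15 = $90
Cost of apples:
6 x $22 = $132
Add both:
$90 + $132 = $222

$222


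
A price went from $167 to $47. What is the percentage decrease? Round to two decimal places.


Find the absolute change:
|47 - 167| = 120
Divide by original and multiply by 100:
120 / 167 x 100 = 71.8562...% ≈ 71.86%

71.86%


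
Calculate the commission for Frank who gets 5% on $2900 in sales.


Convert rate to decimal:
5% = 0.05
Multiply by sales:
$2900 x 0.05 = $145

$145


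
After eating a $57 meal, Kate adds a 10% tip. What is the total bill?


Calculate the tip:
10% of $57 = $5.70
Add tip to meal cost:
$57 + $5.70 = $62.70

$62.70


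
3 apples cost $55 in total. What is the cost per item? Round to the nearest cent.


Total cost: $55
Number of items: 3
Unit price: $55 / 3 = $18.3333... ≈ $18.33

$18.33


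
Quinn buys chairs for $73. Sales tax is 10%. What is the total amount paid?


Calculate the tax:
10% of $73 = $7.30
Add tax to price:
$73 + $7.30 = $80.30

$80.30


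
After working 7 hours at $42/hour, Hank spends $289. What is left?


Calculate earnings:
7 x $42 = $294
Subtract spending:
$294 - $289 = $5

$5


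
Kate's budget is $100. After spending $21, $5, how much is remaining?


Add up expenses:
$21 + $5 = $26
Subtract from budget:
$100 - $26 = $74

$74


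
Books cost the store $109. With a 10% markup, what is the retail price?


Calculate the markup amount:
10% of $109 = $10.90
Add to cost:
$109 + $10.90 = $119.90

$119.90


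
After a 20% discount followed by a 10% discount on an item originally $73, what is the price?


First discount:
20% of $73 = $14.60
Price after first discount:
$73 - $14.60 = $58.40
Second discount:
10% of $58.40 = $5.84
Final price:
$58.40 - $5.84 = $52.56

$52.56


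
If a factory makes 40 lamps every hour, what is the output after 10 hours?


Production rate: 40 lamps per hour
Time: 10 hours
Total: 40 x 10 = 400 lamps

400 lamps


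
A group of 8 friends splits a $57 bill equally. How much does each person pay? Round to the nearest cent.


Total bill: $57
Number of people: 8
Each pays: $57 / 8 = $7.125 ≈ $7.13

$7.13


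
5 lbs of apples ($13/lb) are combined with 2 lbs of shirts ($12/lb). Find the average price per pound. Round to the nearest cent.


Cost of apples:
5 x $13 = $65
Cost of shirts:
2 x $12 = $24
Total cost: $65 + $24 = $89
Total weight: 7 lbs
Average: $89 / 7 = $12.7142... ≈ $12.71/lb

$12.71/lb


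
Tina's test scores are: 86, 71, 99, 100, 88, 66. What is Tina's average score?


Add the scores:
86 + 71 + 99 + 100 + 88 + 66 = 510
Divide by the number of tests:
510 / 6 = 85

85


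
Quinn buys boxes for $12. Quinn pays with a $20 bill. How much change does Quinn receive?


Start with the amount paid:
$20
Subtract the price:
$20 - $12 = $8

$8


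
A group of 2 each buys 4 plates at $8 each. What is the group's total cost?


Cost per person:
4 x $8 = $32
Group total:
2 x $32 = $64

$64


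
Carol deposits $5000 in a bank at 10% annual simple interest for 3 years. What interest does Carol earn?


Use the formula I = P x R x T / 100
P x R x T = 5000 x 10 x 3 = 150000
I = 150000 / 100 = $1500

$1500


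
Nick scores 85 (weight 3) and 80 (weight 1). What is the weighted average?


Weighted sum:
3 x 85 + 1 x 80 = 335
Total weight:
3 + 1 = 4
Weighted average:
335 / 4 = 83.75

83.75


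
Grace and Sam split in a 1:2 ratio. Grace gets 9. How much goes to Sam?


Find the multiplier:
9 / 1 = 9
Apply to Sam's share:
2 x 9 = 18

18


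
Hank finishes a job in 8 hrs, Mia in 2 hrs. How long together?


Hank's rate: 1/8 of the job per hour
Mia's rate: 1/2 of the job per hour
Combined rate: 1/8 + 1/2 = 5/8 per hour
Time = 1 / (5/8) = 8/5 = 1.6 hours

1.6 hours


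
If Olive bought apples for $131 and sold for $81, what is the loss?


Selling price = $81
Cost price = $131
Loss = cost price - selling price:
Loss = $131 - $81 = $50

$50


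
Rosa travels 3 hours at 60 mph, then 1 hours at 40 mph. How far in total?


Leg 1 distance:
60 x 3 = 180 miles
Leg 2 distance:
40 x 1 = 40 miles
Total distance:
180 + 40 = 220 miles

220 miles


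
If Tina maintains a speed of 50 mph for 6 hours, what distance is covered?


Use the formula: distance = speed x time
Speed = 50 mph, Time = 6 hours
50 x 6 = 300 miles

300 miles


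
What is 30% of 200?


Convert percentage to decimal:
30% = 0.3
Multiply:
200 x 0.3 = 60

60


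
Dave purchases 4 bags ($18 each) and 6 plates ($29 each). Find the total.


Cost of bags:
4 x $18 = $72
Cost of plates:
6 x $29 = $174
Add both:
$72 + $174 = $246

$246


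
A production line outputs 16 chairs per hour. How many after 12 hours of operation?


Production rate: 16 chairs per hour
Time: 12 hours
Total: 16 x 12 = 192 chairs

192 chairs


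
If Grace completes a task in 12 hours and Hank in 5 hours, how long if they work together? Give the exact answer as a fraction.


Grace's rate: 1/12 of the job per hour
Hank's rate: 1/5 of the job per hour
Combined rate: 1/12 + 1/5 = 17/60 per hour
Time = 1 / (17/60) = 60/17 hours (≈ 3.53 hours)

60/17 hours


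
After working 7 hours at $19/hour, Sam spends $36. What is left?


Calculate earnings:
7 x $19 = $133
Subtract spending:
$133 - $36 = $97

$97


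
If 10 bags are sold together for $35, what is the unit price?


Total cost: $35
Number of items: 10
Unit price: $35 / 10 = $3.50

$3.50


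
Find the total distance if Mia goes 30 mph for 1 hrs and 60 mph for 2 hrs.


Leg 1 distance:
30 x 1 = 30 miles
Leg 2 distance:
60 x 2 = 120 miles
Total distance:
30 + 120 = 150 miles

150 miles


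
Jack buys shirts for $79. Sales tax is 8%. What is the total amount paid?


Calculate the tax:
8% of $79 = $6.32
Add tax to price:
$79 + $6.32 = $85.32

$85.32


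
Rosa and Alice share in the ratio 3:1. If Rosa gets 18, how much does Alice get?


Find the multiplier:
18 / 3 = 6
Apply to Alice's share:
1 x 6 = 6

6
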